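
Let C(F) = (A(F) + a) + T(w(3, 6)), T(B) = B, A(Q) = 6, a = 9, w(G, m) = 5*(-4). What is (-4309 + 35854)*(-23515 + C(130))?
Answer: -741938400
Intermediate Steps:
w(G, m) = -20
C(F) = -5 (C(F) = (6 + 9) - 20 = 15 - 20 = -5)
(-4309 + 35854)*(-23515 + C(130)) = (-4309 + 35854)*(-23515 - 5) = 31545*(-23520) = -741938400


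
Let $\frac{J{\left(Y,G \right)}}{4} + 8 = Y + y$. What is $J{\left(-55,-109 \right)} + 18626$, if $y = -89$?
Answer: $18018$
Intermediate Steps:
$J{\left(Y,G \right)} = -388 + 4 Y$ ($J{\left(Y,G \right)} = -32 + 4 \left(Y - 89\right) = -32 + 4 \left(-89 + Y\right) = -32 + \left(-356 + 4 Y\right) = -388 + 4 Y$)
$J{\left(-55,-109 \right)} + 18626 = \left(-388 + 4 \left(-55\right)\right) + 18626 = \left(-388 - 220\right) + 18626 = -608 + 18626 = 18018$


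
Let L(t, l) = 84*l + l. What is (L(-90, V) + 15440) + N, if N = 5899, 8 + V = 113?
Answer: 30264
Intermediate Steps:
V = 105 (V = -8 + 113 = 105)
L(t, l) = 85*l
(L(-90, V) + 15440) + N = (85*105 + 15440) + 5899 = (8925 + 15440) + 5899 = 24365 + 5899 = 30264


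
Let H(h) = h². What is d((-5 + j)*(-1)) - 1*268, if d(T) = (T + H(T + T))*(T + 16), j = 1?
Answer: 1092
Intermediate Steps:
d(T) = (16 + T)*(T + 4*T²) (d(T) = (T + (T + T)²)*(T + 16) = (T + (2*T)²)*(16 + T) = (T + 4*T²)*(16 + T) = (16 + T)*(T + 4*T²))
d((-5 + j)*(-1)) - 1*268 = ((-5 + 1)*(-1))*(16 + 4*((-5 + 1)*(-1))² + 65*((-5 + 1)*(-1))) - 1*268 = (-4*(-1))*(16 + 4*(-4*(-1))² + 65*(-4*(-1))) - 268 = 4*(16 + 4*4² + 65*4) - 268 = 4*(16 + 4*16 + 260) - 268 = 4*(16 + 64 + 260) - 268 = 4*340 - 268 = 1360 - 268 = 1092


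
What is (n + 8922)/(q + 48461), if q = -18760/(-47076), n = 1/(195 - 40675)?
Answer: 4250522156871/23087452215520 ≈ 0.18411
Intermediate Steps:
n = -1/40480 (n = 1/(-40480) = -1/40480 ≈ -2.4704e-5)
q = 4690/11769 (q = -18760*(-1/47076) = 4690/11769 ≈ 0.39850)
(n + 8922)/(q + 48461) = (-1/40480 + 8922)/(4690/11769 + 48461) = 361162559/(40480*(570342199/11769)) = (361162559/40480)*(11769/570342199) = 4250522156871/23087452215520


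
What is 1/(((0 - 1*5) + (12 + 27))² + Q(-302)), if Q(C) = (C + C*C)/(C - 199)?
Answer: 501/488254 ≈ 0.0010261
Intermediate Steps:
Q(C) = (C + C²)/(-199 + C)
1/(((0 - 1*5) + (12 + 27))² + Q(-302)) = 1/(((0 - 1*5) + (12 + 27))² - 302*(1 - 302)/(-199 - 302)) = 1/(((0 - 5) + 39)² - 302*(-301)/(-501)) = 1/((-5 + 39)² - 302*(-1/501)*(-301)) = 1/(34² - 90902/501) = 1/(1156 - 90902/501) = 1/(488254/501) = 501/488254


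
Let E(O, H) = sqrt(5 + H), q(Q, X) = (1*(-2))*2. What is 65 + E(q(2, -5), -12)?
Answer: 65 + I*sqrt(7) ≈ 65.0 + 2.6458*I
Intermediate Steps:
q(Q, X) = -4 (q(Q, X) = -2*2 = -4)
65 + E(q(2, -5), -12) = 65 + sqrt(5 - 12) = 65 + sqrt(-7) = 65 + I*sqrt(7)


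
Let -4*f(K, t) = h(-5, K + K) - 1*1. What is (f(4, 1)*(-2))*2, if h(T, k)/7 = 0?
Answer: -1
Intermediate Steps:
h(T, k) = 0 (h(T, k) = 7*0 = 0)
f(K, t) = 1/4 (f(K, t) = -(0 - 1*1)/4 = -(0 - 1)/4 = -1/4*(-1) = 1/4)
(f(4, 1)*(-2))*2 = ((1/4)*(-2))*2 = -1/2*2 = -1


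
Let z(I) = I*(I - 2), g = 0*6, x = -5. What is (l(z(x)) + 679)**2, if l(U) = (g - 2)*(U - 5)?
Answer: 383161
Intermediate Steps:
g = 0
z(I) = I*(-2 + I)
l(U) = 10 - 2*U (l(U) = (0 - 2)*(U - 5) = -2*(-5 + U) = 10 - 2*U)
(l(z(x)) + 679)**2 = ((10 - (-10)*(-2 - 5)) + 679)**2 = ((10 - (-10)*(-7)) + 679)**2 = ((10 - 2*35) + 679)**2 = ((10 - 70) + 679)**2 = (-60 + 679)**2 = 619**2 = 383161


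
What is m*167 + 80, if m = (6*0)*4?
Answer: 80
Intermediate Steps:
m = 0 (m = 0*4 = 0)
m*167 + 80 = 0*167 + 80 = 0 + 80 = 80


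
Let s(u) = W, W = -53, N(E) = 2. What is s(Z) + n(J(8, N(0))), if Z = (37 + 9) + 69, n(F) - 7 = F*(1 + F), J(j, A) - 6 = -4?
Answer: -40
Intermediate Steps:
J(j, A) = 2 (J(j, A) = 6 - 4 = 2)
n(F) = 7 + F*(1 + F)
Z = 115 (Z = 46 + 69 = 115)
s(u) = -53
s(Z) + n(J(8, N(0))) = -53 + (7 + 2 + 2**2) = -53 + (7 + 2 + 4) = -53 + 13 = -40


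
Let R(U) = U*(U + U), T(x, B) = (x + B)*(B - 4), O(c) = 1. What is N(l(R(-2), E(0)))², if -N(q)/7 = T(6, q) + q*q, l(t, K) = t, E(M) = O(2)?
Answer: 705600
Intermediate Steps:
E(M) = 1
T(x, B) = (-4 + B)*(B + x) (T(x, B) = (B + x)*(-4 + B) = (-4 + B)*(B + x))
R(U) = 2*U² (R(U) = U*(2*U) = 2*U²)
N(q) = 168 - 14*q - 14*q² (N(q) = -7*((q² - 4*q - 4*6 + q*6) + q*q) = -7*((q² - 4*q - 24 + 6*q) + q²) = -7*((-24 + q² + 2*q) + q²) = -7*(-24 + 2*q + 2*q²) = 168 - 14*q - 14*q²)
N(l(R(-2), E(0)))² = (168 - 28*(-2)² - 14*(2*(-2)²)²)² = (168 - 28*4 - 14*(2*4)²)² = (168 - 14*8 - 14*8²)² = (168 - 112 - 14*64)² = (168 - 112 - 896)² = (-840)² = 705600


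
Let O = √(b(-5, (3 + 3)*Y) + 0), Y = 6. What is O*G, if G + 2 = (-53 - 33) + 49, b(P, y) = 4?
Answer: -78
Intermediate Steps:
G = -39 (G = -2 + ((-53 - 33) + 49) = -2 + (-86 + 49) = -2 - 37 = -39)
O = 2 (O = √(4 + 0) = √4 = 2)
O*G = 2*(-39) = -78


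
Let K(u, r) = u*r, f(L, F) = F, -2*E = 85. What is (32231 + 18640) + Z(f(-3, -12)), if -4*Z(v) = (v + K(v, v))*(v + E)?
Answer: 105339/2 ≈ 52670.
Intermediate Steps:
E = -85/2 (E = -1/2*85 = -85/2 ≈ -42.500)
K(u, r) = r*u
Z(v) = -(-85/2 + v)*(v + v**2)/4 (Z(v) = -(v + v*v)*(v - 85/2)/4 = -(v + v**2)*(-85/2 + v)/4 = -(-85/2 + v)*(v + v**2)/4)
(32231 + 18640) + Z(f(-3, -12)) = (32231 + 18640) + (1/8)*(-12)*(85 - 2*(-12)**2 + 83*(-12)) = 50871 + (1/8)*(-12)*(85 - 2*144 - 996) = 50871 + (1/8)*(-12)*(85 - 288 - 996) = 50871 + (1/8)*(-12)*(-1199) = 50871 + 3597/2 = 105339/2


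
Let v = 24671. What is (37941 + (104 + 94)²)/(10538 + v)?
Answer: 77145/35209 ≈ 2.1911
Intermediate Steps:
(37941 + (104 + 94)²)/(10538 + v) = (37941 + (104 + 94)²)/(10538 + 24671) = (37941 + 198²)/35209 = (37941 + 39204)*(1/35209) = 77145*(1/35209) = 77145/35209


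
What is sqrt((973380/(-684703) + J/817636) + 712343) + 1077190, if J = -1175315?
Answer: 1077190 + 3*sqrt(6201680500335715870268329257)/279918911054 ≈ 1.0780e+6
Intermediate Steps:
sqrt((973380/(-684703) + J/817636) + 712343) + 1077190 = sqrt((973380/(-684703) - 1175315/817636) + 712343) + 1077190 = sqrt((973380*(-1/684703) - 1175315*1/817636) + 712343) + 1077190 = sqrt((-973380/684703 - 1175315/817636) + 712343) + 1077190 = sqrt(-1600612236125/559837822108 + 712343) + 1077190 = sqrt(398794953101642919/559837822108) + 1077190 = 3*sqrt(6201680500335715870268329257)/279918911054 + 1077190 = 1077190 + 3*sqrt(6201680500335715870268329257)/279918911054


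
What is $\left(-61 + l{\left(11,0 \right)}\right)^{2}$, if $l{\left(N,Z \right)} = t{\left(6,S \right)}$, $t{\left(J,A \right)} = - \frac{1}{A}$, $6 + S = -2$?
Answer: $\frac{237169}{64} \approx 3705.8$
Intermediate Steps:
$S = -8$ ($S = -6 - 2 = -8$)
$l{\left(N,Z \right)} = \frac{1}{8}$ ($l{\left(N,Z \right)} = - \frac{1}{-8} = \left(-1\right) \left(- \frac{1}{8}\right) = \frac{1}{8}$)
$\left(-61 + l{\left(11,0 \right)}\right)^{2} = \left(-61 + \frac{1}{8}\right)^{2} = \left(- \frac{487}{8}\right)^{2} = \frac{237169}{64}$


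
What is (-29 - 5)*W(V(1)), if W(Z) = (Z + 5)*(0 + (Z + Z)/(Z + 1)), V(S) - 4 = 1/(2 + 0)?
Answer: -5814/11 ≈ -528.54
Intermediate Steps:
V(S) = 9/2 (V(S) = 4 + 1/(2 + 0) = 4 + 1/2 = 4 + ½ = 9/2)
W(Z) = 2*Z*(5 + Z)/(1 + Z) (W(Z) = (5 + Z)*(0 + (2*Z)/(1 + Z)) = (5 + Z)*(0 + 2*Z/(1 + Z)) = (5 + Z)*(2*Z/(1 + Z)) = 2*Z*(5 + Z)/(1 + Z))
(-29 - 5)*W(V(1)) = (-29 - 5)*(2*(9/2)*(5 + 9/2)/(1 + 9/2)) = -68*9*19/(2*11/2*2) = -68*9*2*19/(2*11*2) = -34*171/11 = -5814/11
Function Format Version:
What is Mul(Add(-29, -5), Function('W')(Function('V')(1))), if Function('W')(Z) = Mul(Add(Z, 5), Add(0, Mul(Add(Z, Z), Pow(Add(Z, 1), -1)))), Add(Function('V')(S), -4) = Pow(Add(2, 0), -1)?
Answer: Rational(-5814, 11) ≈ -528.54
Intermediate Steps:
Function('V')(S) = Rational(9, 2) (Function('V')(S) = Add(4, Pow(Add(2, 0), -1)) = Add(4, Pow(2, -1)) = Add(4, Rational(1, 2)) = Rational(9, 2))
Function('W')(Z) = Mul(2, Z, Pow(Add(1, Z), -1), Add(5, Z)) (Function('W')(Z) = Mul(Add(5, Z), Add(0, Mul(Mul(2, Z), Pow(Add(1, Z), -1)))) = Mul(Add(5, Z), Add(0, Mul(2, Z, Pow(Add(1, Z), -1)))) = Mul(Add(5, Z), Mul(2, Z, Pow(Add(1, Z), -1))) = Mul(2, Z, Pow(Add(1, Z), -1), Add(5, Z)))
Mul(Add(-29, -5), Function('W')(Function('V')(1))) = Mul(Add(-29, -5), Mul(2, Rational(9, 2), Pow(Add(1, Rational(9, 2)), -1), Add(5, Rational(9, 2)))) = Mul(-34, Mul(2, Rational(9, 2), Pow(Rational(11, 2), -1), Rational(19, 2))) = Mul(-34, Mul(2, Rational(9, 2), Rational(2, 11), Rational(19, 2))) = Mul(-34, Rational(171, 11)) = Rational(-5814, 11)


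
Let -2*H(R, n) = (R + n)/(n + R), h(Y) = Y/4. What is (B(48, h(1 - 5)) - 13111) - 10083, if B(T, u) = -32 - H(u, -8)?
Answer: -46451/2 ≈ -23226.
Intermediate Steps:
h(Y) = Y/4 (h(Y) = Y*(¼) = Y/4)
H(R, n) = -½ (H(R, n) = -(R + n)/(2*(n + R)) = -(R + n)/(2*(R + n)) = -½*1 = -½)
B(T, u) = -63/2 (B(T, u) = -32 - 1*(-½) = -32 + ½ = -63/2)
(B(48, h(1 - 5)) - 13111) - 10083 = (-63/2 - 13111) - 10083 = -26285/2 - 10083 = -46451/2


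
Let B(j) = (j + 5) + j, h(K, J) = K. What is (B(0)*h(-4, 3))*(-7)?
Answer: 140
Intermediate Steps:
B(j) = 5 + 2*j (B(j) = (5 + j) + j = 5 + 2*j)
(B(0)*h(-4, 3))*(-7) = ((5 + 2*0)*(-4))*(-7) = ((5 + 0)*(-4))*(-7) = (5*(-4))*(-7) = -20*(-7) = 140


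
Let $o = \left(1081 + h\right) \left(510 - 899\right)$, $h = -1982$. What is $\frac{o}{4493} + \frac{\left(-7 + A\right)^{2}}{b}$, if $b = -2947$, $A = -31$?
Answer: $\frac{1026403191}{13240871} \approx 77.518$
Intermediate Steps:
$o = 350489$ ($o = \left(1081 - 1982\right) \left(510 - 899\right) = - 901 \left(510 - 899\right) = \left(-901\right) \left(-389\right) = 350489$)
$\frac{o}{4493} + \frac{\left(-7 + A\right)^{2}}{b} = \frac{350489}{4493} + \frac{\left(-7 - 31\right)^{2}}{-2947} = 350489 \cdot \frac{1}{4493} + \left(-38\right)^{2} \left(- \frac{1}{2947}\right) = \frac{350489}{4493} + 1444 \left(- \frac{1}{2947}\right) = \frac{350489}{4493} - \frac{1444}{2947} = \frac{1026403191}{13240871}$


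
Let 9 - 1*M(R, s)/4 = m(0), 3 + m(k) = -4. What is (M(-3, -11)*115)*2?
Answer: 14720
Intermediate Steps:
m(k) = -7 (m(k) = -3 - 4 = -7)
M(R, s) = 64 (M(R, s) = 36 - 4*(-7) = 36 + 28 = 64)
(M(-3, -11)*115)*2 = (64*115)*2 = 7360*2 = 14720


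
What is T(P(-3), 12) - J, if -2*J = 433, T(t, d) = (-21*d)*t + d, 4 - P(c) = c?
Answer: -3071/2 ≈ -1535.5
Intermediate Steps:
P(c) = 4 - c
T(t, d) = d - 21*d*t (T(t, d) = -21*d*t + d = d - 21*d*t)
J = -433/2 (J = -½*433 = -433/2 ≈ -216.50)
T(P(-3), 12) - J = 12*(1 - 21*(4 - 1*(-3))) - 1*(-433/2) = 12*(1 - 21*(4 + 3)) + 433/2 = 12*(1 - 21*7) + 433/2 = 12*(1 - 147) + 433/2 = 12*(-146) + 433/2 = -1752 + 433/2 = -3071/2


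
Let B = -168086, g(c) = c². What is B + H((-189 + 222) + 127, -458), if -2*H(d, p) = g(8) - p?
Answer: -168347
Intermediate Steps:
H(d, p) = -32 + p/2 (H(d, p) = -(8² - p)/2 = -(64 - p)/2 = -32 + p/2)
B + H((-189 + 222) + 127, -458) = -168086 + (-32 + (½)*(-458)) = -168086 + (-32 - 229) = -168086 - 261 = -168347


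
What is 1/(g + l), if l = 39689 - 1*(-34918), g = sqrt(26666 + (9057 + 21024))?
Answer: 74607/5566147702 - sqrt(56747)/5566147702 ≈ 1.3361e-5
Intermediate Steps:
g = sqrt(56747) (g = sqrt(26666 + 30081) = sqrt(56747) ≈ 238.22)
l = 74607 (l = 39689 + 34918 = 74607)
1/(g + l) = 1/(sqrt(56747) + 74607) = 1/(74607 + sqrt(56747))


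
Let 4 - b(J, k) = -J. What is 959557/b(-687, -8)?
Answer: -959557/683 ≈ -1404.9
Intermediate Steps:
b(J, k) = 4 + J (b(J, k) = 4 - (-1)*J = 4 + J)
959557/b(-687, -8) = 959557/(4 - 687) = 959557/(-683) = 959557*(-1/683) = -959557/683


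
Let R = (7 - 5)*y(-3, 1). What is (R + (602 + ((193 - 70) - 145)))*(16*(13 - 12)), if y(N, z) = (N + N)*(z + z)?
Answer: 8896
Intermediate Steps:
y(N, z) = 4*N*z (y(N, z) = (2*N)*(2*z) = 4*N*z)
R = -24 (R = (7 - 5)*(4*(-3)*1) = 2*(-12) = -24)
(R + (602 + ((193 - 70) - 145)))*(16*(13 - 12)) = (-24 + (602 + ((193 - 70) - 145)))*(16*(13 - 12)) = (-24 + (602 + (123 - 145)))*(16*1) = (-24 + (602 - 22))*16 = (-24 + 580)*16 = 556*16 = 8896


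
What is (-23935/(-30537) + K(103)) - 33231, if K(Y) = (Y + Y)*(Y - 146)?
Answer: -1285247858/30537 ≈ -42088.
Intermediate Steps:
K(Y) = 2*Y*(-146 + Y) (K(Y) = (2*Y)*(-146 + Y) = 2*Y*(-146 + Y))
(-23935/(-30537) + K(103)) - 33231 = (-23935/(-30537) + 2*103*(-146 + 103)) - 33231 = (-23935*(-1/30537) + 2*103*(-43)) - 33231 = (23935/30537 - 8858) - 33231 = -270472811/30537 - 33231 = -1285247858/30537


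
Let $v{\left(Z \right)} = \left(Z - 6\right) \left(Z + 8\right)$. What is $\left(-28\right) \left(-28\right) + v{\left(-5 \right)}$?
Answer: $751$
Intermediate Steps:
$v{\left(Z \right)} = \left(-6 + Z\right) \left(8 + Z\right)$
$\left(-28\right) \left(-28\right) + v{\left(-5 \right)} = \left(-28\right) \left(-28\right) + \left(-48 + \left(-5\right)^{2} + 2 \left(-5\right)\right) = 784 - 33 = 751$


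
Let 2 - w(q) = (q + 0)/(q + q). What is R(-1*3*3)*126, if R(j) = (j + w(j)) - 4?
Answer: -1449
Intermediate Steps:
w(q) = 3/2 (w(q) = 2 - (q + 0)/(q + q) = 2 - q/(2*q) = 2 - q*1/(2*q) = 2 - 1*½ = 2 - ½ = 3/2)
R(j) = -5/2 + j (R(j) = (j + 3/2) - 4 = (3/2 + j) - 4 = -5/2 + j)
R(-1*3*3)*126 = (-5/2 - 1*3*3)*126 = (-5/2 - 3*3)*126 = (-5/2 - 9)*126 = -23/2*126 = -1449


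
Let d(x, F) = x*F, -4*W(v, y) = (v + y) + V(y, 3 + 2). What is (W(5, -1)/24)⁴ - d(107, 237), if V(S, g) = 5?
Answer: -26590838703/1048576 ≈ -25359.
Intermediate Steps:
W(v, y) = -5/4 - v/4 - y/4 (W(v, y) = -((v + y) + 5)/4 = -(5 + v + y)/4 = -5/4 - v/4 - y/4)
d(x, F) = F*x
(W(5, -1)/24)⁴ - d(107, 237) = ((-5/4 - ¼*5 - ¼*(-1))/24)⁴ - 237*107 = ((-5/4 - 5/4 + ¼)*(1/24))⁴ - 1*25359 = (-9/4*1/24)⁴ - 25359 = (-3/32)⁴ - 25359 = 81/1048576 - 25359 = -26590838703/1048576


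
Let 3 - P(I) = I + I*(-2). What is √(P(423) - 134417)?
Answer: I*√133991 ≈ 366.05*I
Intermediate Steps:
P(I) = 3 + I (P(I) = 3 - (I + I*(-2)) = 3 - (I - 2*I) = 3 - (-1)*I = 3 + I)
√(P(423) - 134417) = √((3 + 423) - 134417) = √(426 - 134417) = √(-133991) = I*√133991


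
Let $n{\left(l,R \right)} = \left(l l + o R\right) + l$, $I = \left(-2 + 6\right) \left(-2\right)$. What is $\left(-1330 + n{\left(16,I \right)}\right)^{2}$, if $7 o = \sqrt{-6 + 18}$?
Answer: $\frac{54849604}{49} + \frac{33856 \sqrt{3}}{7} \approx 1.1278 \cdot 10^{6}$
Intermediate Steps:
$I = -8$ ($I = 4 \left(-2\right) = -8$)
$o = \frac{2 \sqrt{3}}{7}$ ($o = \frac{\sqrt{-6 + 18}}{7} = \frac{\sqrt{12}}{7} = \frac{2 \sqrt{3}}{7} \approx 0.49487$)
$n{\left(l,R \right)} = l + l^{2} + \frac{2 R \sqrt{3}}{7}$ ($n{\left(l,R \right)} = \left(l l + \frac{2 \sqrt{3}}{7} R\right) + l = \left(l^{2} + \frac{2 R \sqrt{3}}{7}\right) + l = l + l^{2} + \frac{2 R \sqrt{3}}{7}$)
$\left(-1330 + n{\left(16,I \right)}\right)^{2} = \left(-1330 + \left(16 + 16^{2} + \frac{2}{7} \left(-8\right) \sqrt{3}\right)\right)^{2} = \left(-1330 + \left(16 + 256 - \frac{16 \sqrt{3}}{7}\right)\right)^{2} = \left(-1330 + \left(272 - \frac{16 \sqrt{3}}{7}\right)\right)^{2} = \left(-1058 - \frac{16 \sqrt{3}}{7}\right)^{2}$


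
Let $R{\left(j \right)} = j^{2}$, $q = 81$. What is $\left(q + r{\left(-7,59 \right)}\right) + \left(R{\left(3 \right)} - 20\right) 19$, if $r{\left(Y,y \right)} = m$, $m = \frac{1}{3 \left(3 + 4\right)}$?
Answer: $- \frac{2687}{21} \approx -127.95$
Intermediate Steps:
$m = \frac{1}{21}$ ($m = \frac{1}{3 \cdot 7} = \frac{1}{21} \approx 0.047619$)
$r{\left(Y,y \right)} = \frac{1}{21}$
$\left(q + r{\left(-7,59 \right)}\right) + \left(R{\left(3 \right)} - 20\right) 19 = \left(81 + \frac{1}{21}\right) + \left(3^{2} - 20\right) 19 = \frac{1702}{21} + \left(9 - 20\right) 19 = \frac{1702}{21} - 209 = - \frac{2687}{21}$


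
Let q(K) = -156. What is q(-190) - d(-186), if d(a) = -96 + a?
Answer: 126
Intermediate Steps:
q(-190) - d(-186) = -156 - (-96 - 186) = -156 - 1*(-282) = -156 + 282 = 126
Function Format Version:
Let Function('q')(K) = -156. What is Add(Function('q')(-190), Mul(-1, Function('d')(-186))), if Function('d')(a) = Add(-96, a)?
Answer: 126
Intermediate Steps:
Add(Function('q')(-190), Mul(-1, Function('d')(-186))) = Add(-156, Mul(-1, Add(-96, -186))) = Add(-156, Mul(-1, -282)) = Add(-156, 282) = 126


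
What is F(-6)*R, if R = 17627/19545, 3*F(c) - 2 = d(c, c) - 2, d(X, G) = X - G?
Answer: 0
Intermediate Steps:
F(c) = 0 (F(c) = 2/3 + ((c - c) - 2)/3 = 2/3 + (0 - 2)/3 = 2/3 + (1/3)*(-2) = 2/3 - 2/3 = 0)
R = 17627/19545 (R = 17627*(1/19545) = 17627/19545 ≈ 0.90187)
F(-6)*R = 0*(17627/19545) = 0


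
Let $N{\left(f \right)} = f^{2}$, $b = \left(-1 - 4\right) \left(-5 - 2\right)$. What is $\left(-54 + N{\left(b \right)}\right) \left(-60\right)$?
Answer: $-70260$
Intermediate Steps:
$b = 35$ ($b = \left(-1 - 4\right) \left(-7\right) = \left(-5\right) \left(-7\right) = 35$)
$\left(-54 + N{\left(b \right)}\right) \left(-60\right) = \left(-54 + 35^{2}\right) \left(-60\right) = \left(-54 + 1225\right) \left(-60\right) = 1171 \left(-60\right) = -70260$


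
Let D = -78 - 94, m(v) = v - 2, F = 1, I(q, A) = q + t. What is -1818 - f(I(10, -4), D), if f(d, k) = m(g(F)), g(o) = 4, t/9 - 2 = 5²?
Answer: -1820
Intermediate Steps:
t = 243 (t = 18 + 9*5² = 18 + 9*25 = 18 + 225 = 243)
I(q, A) = 243 + q (I(q, A) = q + 243 = 243 + q)
m(v) = -2 + v
D = -172
f(d, k) = 2 (f(d, k) = -2 + 4 = 2)
-1818 - f(I(10, -4), D) = -1818 - 1*2 = -1818 - 2 = -1820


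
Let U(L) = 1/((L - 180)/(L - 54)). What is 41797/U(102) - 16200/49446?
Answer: -1492619867/21976 ≈ -67921.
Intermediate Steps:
U(L) = (-54 + L)/(-180 + L) (U(L) = 1/((-180 + L)/(-54 + L)) = (-54 + L)/(-180 + L))
41797/U(102) - 16200/49446 = 41797/(((-54 + 102)/(-180 + 102))) - 16200/49446 = 41797/((48/(-78))) - 16200*1/49446 = 41797/((-1/78*48)) - 900/2747 = 41797/(-8/13) - 900/2747 = 41797*(-13/8) - 900/2747 = -543361/8 - 900/2747 = -1492619867/21976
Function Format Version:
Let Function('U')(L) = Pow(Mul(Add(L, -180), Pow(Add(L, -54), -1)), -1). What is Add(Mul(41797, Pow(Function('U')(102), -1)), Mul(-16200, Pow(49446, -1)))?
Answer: Rational(-1492619867, 21976) ≈ -67921.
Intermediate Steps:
Function('U')(L) = Mul(Pow(Add(-180, L), -1), Add(-54, L)) (Function('U')(L) = Pow(Mul(Add(-180, L), Pow(Add(-54, L), -1)), -1) = Pow(Mul(Pow(Add(-54, L), -1), Add(-180, L)), -1) = Mul(Pow(Add(-180, L), -1), Add(-54, L)))
Add(Mul(41797, Pow(Function('U')(102), -1)), Mul(-16200, Pow(49446, -1))) = Add(Mul(41797, Pow(Mul(Pow(Add(-180, 102), -1), Add(-54, 102)), -1)), Mul(-16200, Pow(49446, -1))) = Add(Mul(41797, Pow(Mul(Pow(-78, -1), 48), -1)), Mul(-16200, Rational(1, 49446))) = Add(Mul(41797, Pow(Mul(Rational(-1, 78), 48), -1)), Rational(-900, 2747)) = Add(Mul(41797, Pow(Rational(-8, 13), -1)), Rational(-900, 2747)) = Add(Mul(41797, Rational(-13, 8)), Rational(-900, 2747)) = Add(Rational(-543361, 8), Rational(-900, 2747)) = Rational(-1492619867, 21976)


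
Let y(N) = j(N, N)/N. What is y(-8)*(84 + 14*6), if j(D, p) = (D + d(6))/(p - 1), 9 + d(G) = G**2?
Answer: 133/3 ≈ 44.333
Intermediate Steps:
d(G) = -9 + G**2
j(D, p) = (27 + D)/(-1 + p) (j(D, p) = (D + (-9 + 6**2))/(p - 1) = (D + (-9 + 36))/(-1 + p) = (D + 27)/(-1 + p) = (27 + D)/(-1 + p))
y(N) = (27 + N)/(N*(-1 + N)) (y(N) = ((27 + N)/(-1 + N))/N = (27 + N)/(N*(-1 + N)))
y(-8)*(84 + 14*6) = ((27 - 8)/((-8)*(-1 - 8)))*(84 + 14*6) = (-1/8*19/(-9))*(84 + 84) = -1/8*(-1/9)*19*168 = (19/72)*168 = 133/3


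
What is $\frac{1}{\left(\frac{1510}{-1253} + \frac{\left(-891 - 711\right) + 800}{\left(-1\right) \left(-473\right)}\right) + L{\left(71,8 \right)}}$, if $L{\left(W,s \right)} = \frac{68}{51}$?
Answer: $- \frac{1778007}{2786732} \approx -0.63803$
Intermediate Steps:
$L{\left(W,s \right)} = \frac{4}{3}$ ($L{\left(W,s \right)} = 68 \cdot \frac{1}{51} = \frac{4}{3}$)
$\frac{1}{\left(\frac{1510}{-1253} + \frac{\left(-891 - 711\right) + 800}{\left(-1\right) \left(-473\right)}\right) + L{\left(71,8 \right)}} = \frac{1}{\left(\frac{1510}{-1253} + \frac{\left(-891 - 711\right) + 800}{\left(-1\right) \left(-473\right)}\right) + \frac{4}{3}} = \frac{1}{\left(1510 \left(- \frac{1}{1253}\right) + \frac{-1602 + 800}{473}\right) + \frac{4}{3}} = \frac{1}{\left(- \frac{1510}{1253} - \frac{802}{473}\right) + \frac{4}{3}} = \frac{1}{- \frac{1719136}{592669} + \frac{4}{3}} = \frac{1}{- \frac{2786732}{1778007}} = - \frac{1778007}{2786732}$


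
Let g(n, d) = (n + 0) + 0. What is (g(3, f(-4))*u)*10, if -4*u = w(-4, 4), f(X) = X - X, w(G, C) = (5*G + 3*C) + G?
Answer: 90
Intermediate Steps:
w(G, C) = 3*C + 6*G (w(G, C) = (3*C + 5*G) + G = 3*C + 6*G)
f(X) = 0
u = 3 (u = -(3*4 + 6*(-4))/4 = -(12 - 24)/4 = -¼*(-12) = 3)
g(n, d) = n (g(n, d) = n + 0 = n)
(g(3, f(-4))*u)*10 = (3*3)*10 = 9*10 = 90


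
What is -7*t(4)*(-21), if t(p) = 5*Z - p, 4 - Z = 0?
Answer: 2352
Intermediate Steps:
Z = 4 (Z = 4 - 1*0 = 4 + 0 = 4)
t(p) = 20 - p (t(p) = 5*4 - p = 20 - p)
-7*t(4)*(-21) = -7*(20 - 1*4)*(-21) = -7*(20 - 4)*(-21) = -7*16*(-21) = -112*(-21) = 2352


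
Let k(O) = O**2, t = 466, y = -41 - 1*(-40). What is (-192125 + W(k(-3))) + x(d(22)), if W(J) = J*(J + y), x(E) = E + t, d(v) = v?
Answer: -191565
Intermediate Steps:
y = -1 (y = -41 + 40 = -1)
x(E) = 466 + E (x(E) = E + 466 = 466 + E)
W(J) = J*(-1 + J) (W(J) = J*(J - 1) = J*(-1 + J))
(-192125 + W(k(-3))) + x(d(22)) = (-192125 + (-3)**2*(-1 + (-3)**2)) + (466 + 22) = (-192125 + 9*(-1 + 9)) + 488 = (-192125 + 9*8) + 488 = (-192125 + 72) + 488 = -192053 + 488 = -191565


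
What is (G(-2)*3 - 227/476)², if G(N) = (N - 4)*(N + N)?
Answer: 1159062025/226576 ≈ 5115.6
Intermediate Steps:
G(N) = 2*N*(-4 + N) (G(N) = (-4 + N)*(2*N) = 2*N*(-4 + N))
(G(-2)*3 - 227/476)² = ((2*(-2)*(-4 - 2))*3 - 227/476)² = ((2*(-2)*(-6))*3 - 227*1/476)² = (24*3 - 227/476)² = (72 - 227/476)² = (34045/476)² = 1159062025/226576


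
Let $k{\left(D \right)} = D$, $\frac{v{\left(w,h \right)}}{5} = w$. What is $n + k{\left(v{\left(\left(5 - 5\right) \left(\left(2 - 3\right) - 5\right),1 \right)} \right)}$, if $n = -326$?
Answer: $-326$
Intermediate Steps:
$v{\left(w,h \right)} = 5 w$
$n + k{\left(v{\left(\left(5 - 5\right) \left(\left(2 - 3\right) - 5\right),1 \right)} \right)} = -326 + 5 \left(5 - 5\right) \left(\left(2 - 3\right) - 5\right) = -326 + 5 \cdot 0 \left(\left(2 - 3\right) - 5\right) = -326 + 5 \cdot 0 \left(-1 - 5\right) = -326 + 5 \cdot 0 \left(-6\right) = -326 + 5 \cdot 0 = -326 + 0 = -326$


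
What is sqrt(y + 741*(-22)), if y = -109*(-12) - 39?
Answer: I*sqrt(15033) ≈ 122.61*I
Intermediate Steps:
y = 1269 (y = 1308 - 39 = 1269)
sqrt(y + 741*(-22)) = sqrt(1269 + 741*(-22)) = sqrt(1269 - 16302) = sqrt(-15033) = I*sqrt(15033)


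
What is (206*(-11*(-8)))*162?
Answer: 2936736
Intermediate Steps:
(206*(-11*(-8)))*162 = (206*88)*162 = 18128*162 = 2936736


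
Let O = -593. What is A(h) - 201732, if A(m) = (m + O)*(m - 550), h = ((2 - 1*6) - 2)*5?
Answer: 159608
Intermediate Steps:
h = -30 (h = ((2 - 6) - 2)*5 = (-4 - 2)*5 = -6*5 = -30)
A(m) = (-593 + m)*(-550 + m) (A(m) = (m - 593)*(m - 550) = (-593 + m)*(-550 + m))
A(h) - 201732 = (326150 + (-30)² - 1143*(-30)) - 201732 = (326150 + 900 + 34290) - 201732 = 361340 - 201732 = 159608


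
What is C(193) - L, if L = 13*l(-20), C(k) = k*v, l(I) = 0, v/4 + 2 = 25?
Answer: 17756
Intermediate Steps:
v = 92 (v = -8 + 4*25 = -8 + 100 = 92)
C(k) = 92*k (C(k) = k*92 = 92*k)
L = 0 (L = 13*0 = 0)
C(193) - L = 92*193 - 1*0 = 17756 + 0 = 17756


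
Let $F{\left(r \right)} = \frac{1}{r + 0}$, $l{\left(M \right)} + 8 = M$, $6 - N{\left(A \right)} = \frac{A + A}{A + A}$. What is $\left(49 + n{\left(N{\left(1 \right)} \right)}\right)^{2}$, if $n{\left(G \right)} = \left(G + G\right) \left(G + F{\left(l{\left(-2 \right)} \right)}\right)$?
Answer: $9604$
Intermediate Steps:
$N{\left(A \right)} = 5$ ($N{\left(A \right)} = 6 - \frac{A + A}{A + A} = 6 - \frac{2 A}{2 A} = 6 - 2 A \frac{1}{2 A} = 6 - 1 = 5$)
$l{\left(M \right)} = -8 + M$
$F{\left(r \right)} = \frac{1}{r}$
$n{\left(G \right)} = 2 G \left(- \frac{1}{10} + G\right)$ ($n{\left(G \right)} = \left(G + G\right) \left(G + \frac{1}{-8 - 2}\right) = 2 G \left(G + \frac{1}{-10}\right) = 2 G \left(G - \frac{1}{10}\right) = 2 G \left(- \frac{1}{10} + G\right)$)
$\left(49 + n{\left(N{\left(1 \right)} \right)}\right)^{2} = \left(49 + \frac{1}{5} \cdot 5 \left(-1 + 10 \cdot 5\right)\right)^{2} = \left(49 + \frac{1}{5} \cdot 5 \left(-1 + 50\right)\right)^{2} = \left(49 + \frac{1}{5} \cdot 5 \cdot 49\right)^{2} = \left(49 + 49\right)^{2} = 98^{2} = 9604$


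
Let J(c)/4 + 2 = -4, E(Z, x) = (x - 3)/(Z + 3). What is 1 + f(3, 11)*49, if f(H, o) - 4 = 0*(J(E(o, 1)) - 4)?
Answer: 197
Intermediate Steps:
E(Z, x) = (-3 + x)/(3 + Z)
J(c) = -24 (J(c) = -8 + 4*(-4) = -8 - 16 = -24)
f(H, o) = 4 (f(H, o) = 4 + 0*(-24 - 4) = 4 + 0*(-28) = 4 + 0 = 4)
1 + f(3, 11)*49 = 1 + 4*49 = 1 + 196 = 197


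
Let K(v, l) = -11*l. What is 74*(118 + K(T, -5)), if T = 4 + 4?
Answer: 12802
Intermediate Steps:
T = 8
74*(118 + K(T, -5)) = 74*(118 - 11*(-5)) = 74*(118 + 55) = 74*173 = 12802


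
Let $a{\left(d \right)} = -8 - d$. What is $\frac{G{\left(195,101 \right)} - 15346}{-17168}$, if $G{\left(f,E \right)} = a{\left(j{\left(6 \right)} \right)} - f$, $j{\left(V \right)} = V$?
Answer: $\frac{15555}{17168} \approx 0.90605$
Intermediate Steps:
$G{\left(f,E \right)} = -14 - f$ ($G{\left(f,E \right)} = \left(-8 - 6\right) - f = -14 - f$)
$\frac{G{\left(195,101 \right)} - 15346}{-17168} = \frac{\left(-14 - 195\right) - 15346}{-17168} = \left(\left(-14 - 195\right) - 15346\right) \left(- \frac{1}{17168}\right) = \left(-209 - 15346\right) \left(- \frac{1}{17168}\right) = \left(-15555\right) \left(- \frac{1}{17168}\right) = \frac{15555}{17168}$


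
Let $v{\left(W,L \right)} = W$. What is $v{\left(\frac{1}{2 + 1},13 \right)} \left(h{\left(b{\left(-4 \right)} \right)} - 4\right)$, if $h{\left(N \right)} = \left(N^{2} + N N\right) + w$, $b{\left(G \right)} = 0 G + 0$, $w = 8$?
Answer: $\frac{4}{3} \approx 1.3333$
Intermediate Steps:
$b{\left(G \right)} = 0$ ($b{\left(G \right)} = 0 + 0 = 0$)
$h{\left(N \right)} = 8 + 2 N^{2}$ ($h{\left(N \right)} = \left(N^{2} + N N\right) + 8 = \left(N^{2} + N^{2}\right) + 8 = 2 N^{2} + 8 = 8 + 2 N^{2}$)
$v{\left(\frac{1}{2 + 1},13 \right)} \left(h{\left(b{\left(-4 \right)} \right)} - 4\right) = \frac{\left(8 + 2 \cdot 0^{2}\right) - 4}{2 + 1} = \frac{\left(8 + 2 \cdot 0\right) - 4}{3} = \frac{\left(8 + 0\right) - 4}{3} = \frac{8 - 4}{3} = \frac{1}{3} \cdot 4 = \frac{4}{3}$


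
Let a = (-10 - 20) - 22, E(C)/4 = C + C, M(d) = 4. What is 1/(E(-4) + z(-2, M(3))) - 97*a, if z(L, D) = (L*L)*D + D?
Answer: 60527/12 ≈ 5043.9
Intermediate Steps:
E(C) = 8*C (E(C) = 4*(C + C) = 4*(2*C) = 8*C)
z(L, D) = D + D*L² (z(L, D) = L²*D + D = D*L² + D = D + D*L²)
a = -52 (a = -30 - 22 = -52)
1/(E(-4) + z(-2, M(3))) - 97*a = 1/(8*(-4) + 4*(1 + (-2)²)) - 97*(-52) = 1/(-32 + 4*(1 + 4)) + 5044 = 1/(-32 + 4*5) + 5044 = 1/(-32 + 20) + 5044 = 1/(-12) + 5044 = -1/12 + 5044 = 60527/12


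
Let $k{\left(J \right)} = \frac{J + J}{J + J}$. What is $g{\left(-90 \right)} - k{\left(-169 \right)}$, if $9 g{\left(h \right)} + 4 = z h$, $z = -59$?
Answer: $\frac{5297}{9} \approx 588.56$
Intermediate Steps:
$k{\left(J \right)} = 1$ ($k{\left(J \right)} = \frac{2 J}{2 J} = 2 J \frac{1}{2 J} = 1$)
$g{\left(h \right)} = - \frac{4}{9} - \frac{59 h}{9}$ ($g{\left(h \right)} = - \frac{4}{9} + \frac{\left(-59\right) h}{9} = - \frac{4}{9} - \frac{59 h}{9}$)
$g{\left(-90 \right)} - k{\left(-169 \right)} = \left(- \frac{4}{9} - -590\right) - 1 = \left(- \frac{4}{9} + 590\right) - 1 = \frac{5306}{9} - 1 = \frac{5297}{9}$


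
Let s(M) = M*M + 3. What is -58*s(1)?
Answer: -232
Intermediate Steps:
s(M) = 3 + M**2 (s(M) = M**2 + 3 = 3 + M**2)
-58*s(1) = -58*(3 + 1**2) = -58*(3 + 1) = -58*4 = -232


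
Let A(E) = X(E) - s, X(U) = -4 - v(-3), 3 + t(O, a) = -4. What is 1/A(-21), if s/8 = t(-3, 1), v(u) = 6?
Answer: 1/46 ≈ 0.021739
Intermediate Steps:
t(O, a) = -7 (t(O, a) = -3 - 4 = -7)
s = -56 (s = 8*(-7) = -56)
X(U) = -10 (X(U) = -4 - 1*6 = -4 - 6 = -10)
A(E) = 46 (A(E) = -10 - 1*(-56) = -10 + 56 = 46)
1/A(-21) = 1/46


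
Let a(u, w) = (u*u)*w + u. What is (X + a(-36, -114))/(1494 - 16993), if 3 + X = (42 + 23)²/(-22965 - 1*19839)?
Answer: 6325707757/663419196 ≈ 9.5350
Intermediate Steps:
a(u, w) = u + w*u² (a(u, w) = u²*w + u = w*u² + u = u + w*u²)
X = -132637/42804 (X = -3 + (42 + 23)²/(-22965 - 1*19839) = -3 + 65²/(-22965 - 19839) = -3 + 4225/(-42804) = -3 + 4225*(-1/42804) = -3 - 4225/42804 = -132637/42804 ≈ -3.0987)
(X + a(-36, -114))/(1494 - 16993) = (-132637/42804 - 36*(1 - 36*(-114)))/(1494 - 16993) = (-132637/42804 - 36*(1 + 4104))/(-15499) = (-132637/42804 - 36*4105)*(-1/15499) = (-132637/42804 - 147780)*(-1/15499) = -6325707757/42804*(-1/15499) = 6325707757/663419196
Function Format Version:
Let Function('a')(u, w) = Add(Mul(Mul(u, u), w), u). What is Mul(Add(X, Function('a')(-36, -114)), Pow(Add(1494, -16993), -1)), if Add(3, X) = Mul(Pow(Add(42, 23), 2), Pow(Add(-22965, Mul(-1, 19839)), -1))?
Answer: Rational(6325707757, 663419196) ≈ 9.5350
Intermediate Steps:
Function('a')(u, w) = Add(u, Mul(w, Pow(u, 2))) (Function('a')(u, w) = Add(Mul(Pow(u, 2), w), u) = Add(Mul(w, Pow(u, 2)), u) = Add(u, Mul(w, Pow(u, 2))))
X = Rational(-132637, 42804) (X = Add(-3, Mul(Pow(Add(42, 23), 2), Pow(Add(-22965, Mul(-1, 19839)), -1))) = Add(-3, Mul(Pow(65, 2), Pow(Add(-22965, -19839), -1))) = Add(-3, Mul(4225, Pow(-42804, -1))) = Add(-3, Mul(4225, Rational(-1, 42804))) = Add(-3, Rational(-4225, 42804)) = Rational(-132637, 42804) ≈ -3.0987)
Mul(Add(X, Function('a')(-36, -114)), Pow(Add(1494, -16993), -1)) = Mul(Add(Rational(-132637, 42804), Mul(-36, Add(1, Mul(-36, -114)))), Pow(Add(1494, -16993), -1)) = Mul(Add(Rational(-132637, 42804), Mul(-36, Add(1, 4104))), Pow(-15499, -1)) = Mul(Add(Rational(-132637, 42804), Mul(-36, 4105)), Rational(-1, 15499)) = Mul(Add(Rational(-132637, 42804), -147780), Rational(-1, 15499)) = Mul(Rational(-6325707757, 42804), Rational(-1, 15499)) = Rational(6325707757, 663419196)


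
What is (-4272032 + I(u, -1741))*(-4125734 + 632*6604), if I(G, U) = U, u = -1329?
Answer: -205115461362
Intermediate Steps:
(-4272032 + I(u, -1741))*(-4125734 + 632*6604) = (-4272032 - 1741)*(-4125734 + 632*6604) = -4273773*(-4125734 + 4173728) = -4273773*47994 = -205115461362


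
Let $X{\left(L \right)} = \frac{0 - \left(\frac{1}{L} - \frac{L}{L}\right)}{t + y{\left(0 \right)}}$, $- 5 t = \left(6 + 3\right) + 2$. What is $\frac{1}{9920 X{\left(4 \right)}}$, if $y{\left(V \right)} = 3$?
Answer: $\frac{1}{9300} \approx 0.00010753$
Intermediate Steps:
$t = - \frac{11}{5}$ ($t = - \frac{\left(6 + 3\right) + 2}{5} = - \frac{9 + 2}{5} = \left(- \frac{1}{5}\right) 11 = - \frac{11}{5} \approx -2.2$)
$X{\left(L \right)} = \frac{5}{4} - \frac{5}{4 L}$ ($X{\left(L \right)} = \frac{0 - \left(\frac{1}{L} - \frac{L}{L}\right)}{- \frac{11}{5} + 3} = \frac{0 + \left(1 - \frac{1}{L}\right)}{\frac{4}{5}} = \left(1 - \frac{1}{L}\right) \frac{5}{4} = \frac{5}{4} - \frac{5}{4 L}$)
$\frac{1}{9920 X{\left(4 \right)}} = \frac{1}{9920 \frac{5 \left(-1 + 4\right)}{4 \cdot 4}} = \frac{1}{9920 \cdot \frac{5}{4} \cdot \frac{1}{4} \cdot 3} = \frac{1}{9920 \cdot \frac{15}{16}} = \frac{1}{9300}$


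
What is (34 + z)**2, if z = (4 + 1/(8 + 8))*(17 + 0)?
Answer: 2719201/256 ≈ 10622.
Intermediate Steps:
z = 1105/16 (z = (4 + 1/16)*17 = (65/16)*17 = 1105/16 ≈ 69.063)
(34 + z)**2 = (34 + 1105/16)**2 = (1649/16)**2 = 2719201/256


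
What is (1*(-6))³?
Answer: -216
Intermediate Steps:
(1*(-6))³ = (-6)³ = -216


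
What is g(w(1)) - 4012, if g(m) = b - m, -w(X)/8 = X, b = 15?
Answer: -3989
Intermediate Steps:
w(X) = -8*X
g(m) = 15 - m
g(w(1)) - 4012 = (15 - (-8)) - 4012 = (15 - 1*(-8)) - 4012 = (15 + 8) - 4012 = 23 - 4012 = -3989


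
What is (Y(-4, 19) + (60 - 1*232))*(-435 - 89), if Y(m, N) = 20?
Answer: 79648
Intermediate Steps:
(Y(-4, 19) + (60 - 1*232))*(-435 - 89) = (20 + (60 - 1*232))*(-435 - 89) = (20 + (60 - 232))*(-524) = (20 - 172)*(-524) = -152*(-524) = 79648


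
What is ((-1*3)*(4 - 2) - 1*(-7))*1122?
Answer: 1122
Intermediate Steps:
((-1*3)*(4 - 2) - 1*(-7))*1122 = (-3*2 + 7)*1122 = (-6 + 7)*1122 = 1*1122 = 1122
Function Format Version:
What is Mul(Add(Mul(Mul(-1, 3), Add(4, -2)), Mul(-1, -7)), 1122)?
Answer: 1122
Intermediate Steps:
Mul(Add(Mul(Mul(-1, 3), Add(4, -2)), Mul(-1, -7)), 1122) = Mul(Add(Mul(-3, 2), 7), 1122) = Mul(Add(-6, 7), 1122) = Mul(1, 1122) = 1122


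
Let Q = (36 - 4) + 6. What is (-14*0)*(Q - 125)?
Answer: 0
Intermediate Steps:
Q = 38 (Q = 32 + 6 = 38)
(-14*0)*(Q - 125) = (-14*0)*(38 - 125) = 0*(-87) = 0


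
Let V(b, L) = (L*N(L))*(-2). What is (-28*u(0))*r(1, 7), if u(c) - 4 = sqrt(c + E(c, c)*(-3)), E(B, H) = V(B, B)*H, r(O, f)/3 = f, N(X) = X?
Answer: -2352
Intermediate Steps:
V(b, L) = -2*L**2 (V(b, L) = (L*L)*(-2) = L**2*(-2) = -2*L**2)
r(O, f) = 3*f
E(B, H) = -2*H*B**2 (E(B, H) = (-2*B**2)*H = -2*H*B**2)
u(c) = 4 + sqrt(c + 6*c**3) (u(c) = 4 + sqrt(c - 2*c*c**2*(-3)) = 4 + sqrt(c - 2*c**3*(-3)) = 4 + sqrt(c + 6*c**3))
(-28*u(0))*r(1, 7) = (-28*(4 + sqrt(0 + 6*0**3)))*(3*7) = -28*(4 + sqrt(0 + 6*0))*21 = -28*(4 + sqrt(0 + 0))*21 = -28*(4 + sqrt(0))*21 = -28*(4 + 0)*21 = -28*4*21 = -112*21 = -2352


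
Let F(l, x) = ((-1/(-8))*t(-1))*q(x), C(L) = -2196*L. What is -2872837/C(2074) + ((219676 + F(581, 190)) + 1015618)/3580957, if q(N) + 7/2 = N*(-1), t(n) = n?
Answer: 31827534782501/32618965960656 ≈ 0.97574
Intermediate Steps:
q(N) = -7/2 - N (q(N) = -7/2 + N*(-1) = -7/2 - N)
F(l, x) = 7/16 + x/8 (F(l, x) = (-1/(-8)*(-1))*(-7/2 - x) = (-1*(-⅛)*(-1))*(-7/2 - x) = ((⅛)*(-1))*(-7/2 - x) = -(-7/2 - x)/8 = 7/16 + x/8)
-2872837/C(2074) + ((219676 + F(581, 190)) + 1015618)/3580957 = -2872837/((-2196*2074)) + ((219676 + (7/16 + (⅛)*190)) + 1015618)/3580957 = -2872837/(-4554504) + ((219676 + (7/16 + 95/4)) + 1015618)*(1/3580957) = -2872837*(-1/4554504) + ((219676 + 387/16) + 1015618)*(1/3580957) = 2872837/4554504 + (3515203/16 + 1015618)*(1/3580957) = 2872837/4554504 + (19765091/16)*(1/3580957) = 2872837/4554504 + 19765091/57295312 = 31827534782501/32618965960656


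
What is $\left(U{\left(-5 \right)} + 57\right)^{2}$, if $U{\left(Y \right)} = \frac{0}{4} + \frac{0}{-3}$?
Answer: $3249$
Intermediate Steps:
$U{\left(Y \right)} = 0$ ($U{\left(Y \right)} = 0 \cdot \frac{1}{4} + 0 \left(- \frac{1}{3}\right) = 0 + 0 = 0$)
$\left(U{\left(-5 \right)} + 57\right)^{2} = \left(0 + 57\right)^{2} = 57^{2} = 3249$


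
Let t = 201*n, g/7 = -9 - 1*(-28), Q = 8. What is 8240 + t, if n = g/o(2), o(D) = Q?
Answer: 92653/8 ≈ 11582.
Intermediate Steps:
o(D) = 8
g = 133 (g = 7*(-9 - 1*(-28)) = 7*(-9 + 28) = 7*19 = 133)
n = 133/8 ≈ 16.625
t = 26733/8 (t = 201*(133/8) = 26733/8 ≈ 3341.6)
8240 + t = 8240 + 26733/8 = 92653/8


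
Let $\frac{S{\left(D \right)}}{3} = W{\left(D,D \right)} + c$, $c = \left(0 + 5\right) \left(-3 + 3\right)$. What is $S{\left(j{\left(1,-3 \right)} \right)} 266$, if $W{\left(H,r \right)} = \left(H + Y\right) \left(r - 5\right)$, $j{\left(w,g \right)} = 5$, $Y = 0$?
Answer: $0$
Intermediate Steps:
$W{\left(H,r \right)} = H \left(-5 + r\right)$ ($W{\left(H,r \right)} = \left(H + 0\right) \left(r - 5\right) = H \left(-5 + r\right)$)
$c = 0$ ($c = 5 \cdot 0 = 0$)
$S{\left(D \right)} = 3 D \left(-5 + D\right)$ ($S{\left(D \right)} = 3 \left(D \left(-5 + D\right) + 0\right) = 3 D \left(-5 + D\right)$)
$S{\left(j{\left(1,-3 \right)} \right)} 266 = 3 \cdot 5 \left(-5 + 5\right) 266 = 3 \cdot 5 \cdot 0 \cdot 266 = 0 \cdot 266 = 0$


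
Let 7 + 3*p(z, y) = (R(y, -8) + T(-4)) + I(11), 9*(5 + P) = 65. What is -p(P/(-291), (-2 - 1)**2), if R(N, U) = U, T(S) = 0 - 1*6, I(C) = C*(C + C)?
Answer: -221/3 ≈ -73.667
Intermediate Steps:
P = 20/9 (P = -5 + (1/9)*65 = -5 + 65/9 = 20/9 ≈ 2.2222)
I(C) = 2*C**2 (I(C) = C*(2*C) = 2*C**2)
T(S) = -6 (T(S) = 0 - 6 = -6)
p(z, y) = 221/3 (p(z, y) = -7/3 + ((-8 - 6) + 2*11**2)/3 = -7/3 + (-14 + 2*121)/3 = -7/3 + (-14 + 242)/3 = -7/3 + (1/3)*228 = -7/3 + 76 = 221/3)
-p(P/(-291), (-2 - 1)**2) = -1*221/3 = -221/3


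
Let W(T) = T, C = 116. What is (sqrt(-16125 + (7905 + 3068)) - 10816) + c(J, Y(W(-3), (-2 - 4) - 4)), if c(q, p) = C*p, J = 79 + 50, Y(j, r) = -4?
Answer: -11280 + 4*I*sqrt(322) ≈ -11280.0 + 71.777*I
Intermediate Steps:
J = 129
c(q, p) = 116*p
(sqrt(-16125 + (7905 + 3068)) - 10816) + c(J, Y(W(-3), (-2 - 4) - 4)) = (sqrt(-16125 + (7905 + 3068)) - 10816) + 116*(-4) = (sqrt(-16125 + 10973) - 10816) - 464 = (sqrt(-5152) - 10816) - 464 = (4*I*sqrt(322) - 10816) - 464 = (-10816 + 4*I*sqrt(322)) - 464 = -11280 + 4*I*sqrt(322)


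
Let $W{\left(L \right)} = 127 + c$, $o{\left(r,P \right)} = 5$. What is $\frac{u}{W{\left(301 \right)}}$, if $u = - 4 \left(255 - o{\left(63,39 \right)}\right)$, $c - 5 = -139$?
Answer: $\frac{1000}{7} \approx 142.86$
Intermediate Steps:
$c = -134$ ($c = 5 - 139 = -134$)
$W{\left(L \right)} = -7$ ($W{\left(L \right)} = 127 - 134 = -7$)
$u = -1000$ ($u = - 4 \left(255 - 5\right) = \left(-4\right) 250 = -1000$)
$\frac{u}{W{\left(301 \right)}} = - \frac{1000}{-7} = \left(-1000\right) \left(- \frac{1}{7}\right) = \frac{1000}{7}$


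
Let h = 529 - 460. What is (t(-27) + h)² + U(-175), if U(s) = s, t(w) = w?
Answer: 1589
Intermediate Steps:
h = 69
(t(-27) + h)² + U(-175) = (-27 + 69)² - 175 = 42² - 175 = 1764 - 175 = 1589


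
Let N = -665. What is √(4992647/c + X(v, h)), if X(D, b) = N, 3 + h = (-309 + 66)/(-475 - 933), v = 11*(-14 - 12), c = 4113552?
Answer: I*√702008354666001/1028388 ≈ 25.764*I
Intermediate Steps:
v = -286 (v = 11*(-26) = -286)
h = -3981/1408 (h = -3 + (-309 + 66)/(-475 - 933) = -3 - 243/(-1408) = -3 - 243*(-1/1408) = -3 + 243/1408 = -3981/1408 ≈ -2.8274)
X(D, b) = -665
√(4992647/c + X(v, h)) = √(4992647/4113552 - 665) = √(-2730519433/4113552) = I*√702008354666001/1028388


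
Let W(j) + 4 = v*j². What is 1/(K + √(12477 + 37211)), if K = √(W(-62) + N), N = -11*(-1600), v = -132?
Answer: 1/(2*(√12422 + I*√122453)) ≈ 0.00041318 - 0.0012972*I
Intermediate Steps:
W(j) = -4 - 132*j²
N = 17600
K = 2*I*√122453 (K = √((-4 - 132*(-62)²) + 17600) = √((-4 - 132*3844) + 17600) = √((-4 - 507408) + 17600) = √(-507412 + 17600) = √(-489812) = 2*I*√122453 ≈ 699.87*I)
1/(K + √(12477 + 37211)) = 1/(2*I*√122453 + √(12477 + 37211)) = 1/(2*I*√122453 + √49688) = 1/(2*I*√122453 + 2*√12422) = 1/(2*√12422 + 2*I*√122453)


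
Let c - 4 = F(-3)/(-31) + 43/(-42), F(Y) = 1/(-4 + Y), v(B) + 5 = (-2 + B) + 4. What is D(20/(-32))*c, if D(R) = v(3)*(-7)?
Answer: 0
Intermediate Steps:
v(B) = -3 + B (v(B) = -5 + ((-2 + B) + 4) = -5 + (2 + B) = -3 + B)
D(R) = 0 (D(R) = (-3 + 3)*(-7) = 0*(-7) = 0)
c = 3881/1302 (c = 4 + (1/(-4 - 3*(-31)) + 43/(-42)) = 4 + (-1/31/(-7) + 43*(-1/42)) = 4 + (-1/7*(-1/31) - 43/42) = 4 + (1/217 - 43/42) = 4 - 1327/1302 = 3881/1302 ≈ 2.9808)
D(20/(-32))*c = 0*(3881/1302) = 0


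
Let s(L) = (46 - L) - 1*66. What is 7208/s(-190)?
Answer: 212/5 ≈ 42.400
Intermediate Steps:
s(L) = -20 - L (s(L) = (46 - L) - 66 = -20 - L)
7208/s(-190) = 7208/(-20 - 1*(-190)) = 7208/(-20 + 190) = 7208/170 = 7208*(1/170) = 212/5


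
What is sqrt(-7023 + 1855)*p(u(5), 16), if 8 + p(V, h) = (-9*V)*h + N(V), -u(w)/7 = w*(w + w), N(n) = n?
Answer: 200168*I*sqrt(323) ≈ 3.5975e+6*I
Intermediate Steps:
u(w) = -14*w**2 (u(w) = -7*w*(w + w) = -7*w*2*w = -14*w**2)
p(V, h) = -8 + V - 9*V*h (p(V, h) = -8 + ((-9*V)*h + V) = -8 + (-9*V*h + V) = -8 + (V - 9*V*h) = -8 + V - 9*V*h)
sqrt(-7023 + 1855)*p(u(5), 16) = sqrt(-7023 + 1855)*(-8 - 14*5**2 - 9*(-14*5**2)*16) = sqrt(-5168)*(-8 - 14*25 - 9*(-14*25)*16) = (4*I*sqrt(323))*(-8 - 350 - 9*(-350)*16) = (4*I*sqrt(323))*(-8 - 350 + 50400) = (4*I*sqrt(323))*50042 = 200168*I*sqrt(323)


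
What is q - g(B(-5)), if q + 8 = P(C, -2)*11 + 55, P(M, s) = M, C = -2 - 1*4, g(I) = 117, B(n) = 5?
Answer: -136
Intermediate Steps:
C = -6 (C = -2 - 4 = -6)
q = -19 (q = -8 + (-6*11 + 55) = -8 + (-66 + 55) = -8 - 11 = -19)
q - g(B(-5)) = -19 - 1*117 = -19 - 117 = -136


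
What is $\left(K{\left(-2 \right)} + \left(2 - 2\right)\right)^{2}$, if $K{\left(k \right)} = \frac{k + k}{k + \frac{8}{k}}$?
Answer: $\frac{4}{9} \approx 0.44444$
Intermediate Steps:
$K{\left(k \right)} = \frac{2 k}{k + \frac{8}{k}}$
$\left(K{\left(-2 \right)} + \left(2 - 2\right)\right)^{2} = \left(\frac{2 \left(-2\right)^{2}}{8 + \left(-2\right)^{2}} + \left(2 - 2\right)\right)^{2} = \left(2 \cdot 4 \frac{1}{8 + 4} + \left(2 - 2\right)\right)^{2} = \left(2 \cdot 4 \cdot \frac{1}{12} + 0\right)^{2} = \left(\frac{2}{3} + 0\right)^{2} = \left(\frac{2}{3}\right)^{2} = \frac{4}{9}$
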